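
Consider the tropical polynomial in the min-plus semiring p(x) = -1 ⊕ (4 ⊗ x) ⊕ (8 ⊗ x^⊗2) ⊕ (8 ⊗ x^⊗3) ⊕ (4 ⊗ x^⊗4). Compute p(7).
p(7) = -1

A tropical monomial a ⊗ x^⊗i evaluates to a + i · x. Evaluating each term at x = 7:
  Term 0 contributes -1 + 0 · 7 = -1
  Term 1 contributes 4 + 1 · 7 = 11
  Term 2 contributes 8 + 2 · 7 = 22
  Term 3 contributes 8 + 3 · 7 = 29
  Term 4 contributes 4 + 4 · 7 = 32
p(7) = ⊕ of these = min[-1, 11, 22, 29, 32] = -1.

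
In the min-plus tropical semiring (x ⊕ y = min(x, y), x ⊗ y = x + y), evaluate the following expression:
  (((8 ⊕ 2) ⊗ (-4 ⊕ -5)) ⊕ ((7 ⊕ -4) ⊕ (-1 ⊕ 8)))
(((8 ⊕ 2) ⊗ (-4 ⊕ -5)) ⊕ ((7 ⊕ -4) ⊕ (-1 ⊕ 8))) = -4

Expand innermost to outermost. Recall ⊕ takes the minimum of its arguments and ⊗ takes their sum. Working out the expression (((8 ⊕ 2) ⊗ (-4 ⊕ -5)) ⊕ ((7 ⊕ -4) ⊕ (-1 ⊕ 8))) gives -4.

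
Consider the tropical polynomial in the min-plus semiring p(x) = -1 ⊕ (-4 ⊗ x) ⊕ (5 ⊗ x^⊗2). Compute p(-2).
p(-2) = -6

A tropical monomial a ⊗ x^⊗i evaluates to a + i · x. Evaluating each term at x = -2:
  Term 0 contributes -1 + 0 · -2 = -1
  Term 1 contributes -4 + 1 · -2 = -6
  Term 2 contributes 5 + 2 · -2 = 1
p(-2) = ⊕ of these = min[-1, -6, 1] = -6.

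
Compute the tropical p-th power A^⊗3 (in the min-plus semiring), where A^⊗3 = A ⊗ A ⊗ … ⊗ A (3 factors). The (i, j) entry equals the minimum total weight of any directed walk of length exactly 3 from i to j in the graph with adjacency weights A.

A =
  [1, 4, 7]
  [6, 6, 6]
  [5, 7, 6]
A^⊗3 =
  [3, 6, 9]
  [8, 11, 14]
  [7, 10, 13]

Each entry (A^⊗3)_ij equals the minimum over all length-3 walks i = v_0 → v_1 → … → v_3 = j of Σ_t A[v_t][v_{t+1}]. For example, for (i, j) = (0, 2) we minimise over 9 possible intermediate vertex sequences; the minimum is 9, attained along the walk 0 → 0 → 0 → 2.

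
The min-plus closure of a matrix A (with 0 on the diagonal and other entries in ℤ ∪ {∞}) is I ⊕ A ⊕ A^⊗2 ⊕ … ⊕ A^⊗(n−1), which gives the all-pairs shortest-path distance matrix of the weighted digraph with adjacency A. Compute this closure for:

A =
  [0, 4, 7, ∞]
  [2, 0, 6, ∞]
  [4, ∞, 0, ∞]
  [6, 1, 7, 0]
Closure =
  [0, 4, 7, ∞]
  [2, 0, 6, ∞]
  [4, 8, 0, ∞]
  [3, 1, 7, 0]

This is the Floyd-Warshall all-pairs shortest-path computation. For each intermediate vertex k = 0, 1, …, 3, update dist[i][j] ← min(dist[i][j], dist[i][k] + dist[k][j]). The final matrix gives, for each (i, j), the minimum total weight of any directed path from i to j (possibly empty when i = j).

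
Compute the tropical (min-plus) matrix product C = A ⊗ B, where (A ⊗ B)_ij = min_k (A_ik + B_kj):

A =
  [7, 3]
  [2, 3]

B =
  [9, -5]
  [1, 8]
A ⊗ B =
  [4, 2]
  [4, -3]

Apply the min-plus product entry-by-entry:
  C[0][0] = min over k of (A[0][0] + B[0][0] = 7 + 9 = 16, A[0][1] + B[1][0] = 3 + 1 = 4) = 4 (attained at k = 1)
  C[0][1] = min over k of (A[0][0] + B[0][1] = 7 + -5 = 2, A[0][1] + B[1][1] = 3 + 8 = 11) = 2 (attained at k = 0)
  C[1][0] = min over k of (A[1][0] + B[0][0] = 2 + 9 = 11, A[1][1] + B[1][0] = 3 + 1 = 4) = 4 (attained at k = 1)
  C[1][1] = min over k of (A[1][0] + B[0][1] = 2 + -5 = -3, A[1][1] + B[1][1] = 3 + 8 = 11) = -3 (attained at k = 0)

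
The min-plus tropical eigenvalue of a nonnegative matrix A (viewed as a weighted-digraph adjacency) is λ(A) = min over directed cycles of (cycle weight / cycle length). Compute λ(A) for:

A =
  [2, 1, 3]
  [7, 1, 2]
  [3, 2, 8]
λ(A) = 1

Enumerate directed cycles and compute their means (weight / length). Sample:
  cycle 0 → 0: weight = 2, length = 1, mean = 2/1 ≈ 2.000
  cycle 1 → 1: weight = 1, length = 1, mean = 1/1 ≈ 1.000
  cycle 2 → 2: weight = 8, length = 1, mean = 8/1 ≈ 8.000
  cycle 0 → 1 → 0: weight = 8, length = 2, mean = 8/2 ≈ 4.000
  cycle 0 → 2 → 0: weight = 6, length = 2, mean = 6/2 ≈ 3.000
  cycle 1 → 0 → 1: weight = 8, length = 2, mean = 8/2 ≈ 4.000
Minimum mean = 1.000, attained e.g. along the cycle 1 → 1 with weight 1 and length 1. So λ(A) = 1/1 = 1.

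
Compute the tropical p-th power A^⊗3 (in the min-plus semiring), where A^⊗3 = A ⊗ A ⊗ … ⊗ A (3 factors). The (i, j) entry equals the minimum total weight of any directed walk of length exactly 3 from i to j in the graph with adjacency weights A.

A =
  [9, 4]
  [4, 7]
A^⊗3 =
  [15, 12]
  [12, 15]

Each entry (A^⊗3)_ij equals the minimum over all length-3 walks i = v_0 → v_1 → … → v_3 = j of Σ_t A[v_t][v_{t+1}]. For example, for (i, j) = (0, 1) we minimise over 4 possible intermediate vertex sequences; the minimum is 12, attained along the walk 0 → 1 → 0 → 1.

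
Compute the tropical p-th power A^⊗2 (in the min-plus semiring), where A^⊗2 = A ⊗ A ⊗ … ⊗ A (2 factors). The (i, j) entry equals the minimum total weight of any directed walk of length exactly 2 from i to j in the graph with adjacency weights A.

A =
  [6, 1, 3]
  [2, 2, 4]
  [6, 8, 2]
A^⊗2 =
  [3, 3, 5]
  [4, 3, 5]
  [8, 7, 4]

Each entry (A^⊗2)_ij equals the minimum over all length-2 walks i = v_0 → v_1 → … → v_2 = j of Σ_t A[v_t][v_{t+1}]. For example, for (i, j) = (0, 2) we minimise over 3 possible intermediate vertex sequences; the minimum is 5, attained along the walk 0 → 1 → 2.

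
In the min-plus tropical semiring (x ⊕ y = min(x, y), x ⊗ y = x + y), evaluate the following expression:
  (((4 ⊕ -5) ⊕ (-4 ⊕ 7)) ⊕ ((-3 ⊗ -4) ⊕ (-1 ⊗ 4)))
(((4 ⊕ -5) ⊕ (-4 ⊕ 7)) ⊕ ((-3 ⊗ -4) ⊕ (-1 ⊗ 4))) = -7

Expand innermost to outermost. Recall ⊕ takes the minimum of its arguments and ⊗ takes their sum. Working out the expression (((4 ⊕ -5) ⊕ (-4 ⊕ 7)) ⊕ ((-3 ⊗ -4) ⊕ (-1 ⊗ 4))) gives -7.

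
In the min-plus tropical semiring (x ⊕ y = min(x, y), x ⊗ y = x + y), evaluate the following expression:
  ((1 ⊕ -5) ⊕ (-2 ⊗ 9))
((1 ⊕ -5) ⊕ (-2 ⊗ 9)) = -5

Expand innermost to outermost. Recall ⊕ takes the minimum of its arguments and ⊗ takes their sum. Working out the expression ((1 ⊕ -5) ⊕ (-2 ⊗ 9)) gives -5.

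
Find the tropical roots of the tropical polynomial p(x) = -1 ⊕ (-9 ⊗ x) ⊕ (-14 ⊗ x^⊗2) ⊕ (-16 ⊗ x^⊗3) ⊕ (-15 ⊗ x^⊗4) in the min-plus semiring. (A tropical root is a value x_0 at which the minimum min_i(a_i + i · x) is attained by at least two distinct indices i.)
Roots: {-1, 2, 5, 8}

Each tropical root is a break point of the lower envelope of the lines y = a_i + i · x (there are 5 lines, with slopes 0, 1, ..., 4). Only the lines that attain the minimum somewhere contribute to roots; other lines are dominated. Here the surviving (envelope) indices are i = 4, i = 3, i = 2, i = 1, i = 0.
Intersections between consecutive envelope lines give the roots: for adjacent envelope indices i < j the intersection is x = (a_i − a_j) / (j − i). Reading off the sorted break points: {-1, 2, 5, 8}.
Verification: at each break x_0, at least two indices attain the minimum of min_i(a_i + i · x_0).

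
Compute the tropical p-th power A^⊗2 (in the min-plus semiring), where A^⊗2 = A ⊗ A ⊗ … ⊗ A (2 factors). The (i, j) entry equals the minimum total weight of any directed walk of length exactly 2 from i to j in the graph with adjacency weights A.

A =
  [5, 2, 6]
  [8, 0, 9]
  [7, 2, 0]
A^⊗2 =
  [10, 2, 6]
  [8, 0, 9]
  [7, 2, 0]

Each entry (A^⊗2)_ij equals the minimum over all length-2 walks i = v_0 → v_1 → … → v_2 = j of Σ_t A[v_t][v_{t+1}]. For example, for (i, j) = (0, 2) we minimise over 3 possible intermediate vertex sequences; the minimum is 6, attained along the walk 0 → 2 → 2.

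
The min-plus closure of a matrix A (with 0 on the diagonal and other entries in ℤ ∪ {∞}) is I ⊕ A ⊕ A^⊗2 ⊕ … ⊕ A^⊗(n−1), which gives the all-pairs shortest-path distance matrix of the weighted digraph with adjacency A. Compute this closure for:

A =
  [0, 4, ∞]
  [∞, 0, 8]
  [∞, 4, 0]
Closure =
  [0, 4, 12]
  [∞, 0, 8]
  [∞, 4, 0]

This is the Floyd-Warshall all-pairs shortest-path computation. For each intermediate vertex k = 0, 1, …, 2, update dist[i][j] ← min(dist[i][j], dist[i][k] + dist[k][j]). The final matrix gives, for each (i, j), the minimum total weight of any directed path from i to j (possibly empty when i = j).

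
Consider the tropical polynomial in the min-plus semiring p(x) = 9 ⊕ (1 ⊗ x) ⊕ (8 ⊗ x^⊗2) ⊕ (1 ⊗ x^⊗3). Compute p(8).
p(8) = 9

A tropical monomial a ⊗ x^⊗i evaluates to a + i · x. Evaluating each term at x = 8:
  Term 0 contributes 9 + 0 · 8 = 9
  Term 1 contributes 1 + 1 · 8 = 9
  Term 2 contributes 8 + 2 · 8 = 24
  Term 3 contributes 1 + 3 · 8 = 25
p(8) = ⊕ of these = min[9, 9, 24, 25] = 9.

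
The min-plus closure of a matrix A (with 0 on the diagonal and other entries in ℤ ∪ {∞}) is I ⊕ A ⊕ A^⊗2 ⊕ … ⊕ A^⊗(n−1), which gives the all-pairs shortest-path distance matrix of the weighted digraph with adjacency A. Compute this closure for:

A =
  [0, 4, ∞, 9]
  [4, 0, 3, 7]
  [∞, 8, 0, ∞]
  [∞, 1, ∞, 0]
Closure =
  [0, 4, 7, 9]
  [4, 0, 3, 7]
  [12, 8, 0, 15]
  [5, 1, 4, 0]

This is the Floyd-Warshall all-pairs shortest-path computation. For each intermediate vertex k = 0, 1, …, 3, update dist[i][j] ← min(dist[i][j], dist[i][k] + dist[k][j]). The final matrix gives, for each (i, j), the minimum total weight of any directed path from i to j (possibly empty when i = j).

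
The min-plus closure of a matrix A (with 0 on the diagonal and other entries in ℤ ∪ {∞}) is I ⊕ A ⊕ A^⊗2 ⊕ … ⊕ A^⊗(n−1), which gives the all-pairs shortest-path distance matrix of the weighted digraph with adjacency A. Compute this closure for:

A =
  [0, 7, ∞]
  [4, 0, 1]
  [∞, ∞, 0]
Closure =
  [0, 7, 8]
  [4, 0, 1]
  [∞, ∞, 0]

This is the Floyd-Warshall all-pairs shortest-path computation. For each intermediate vertex k = 0, 1, …, 2, update dist[i][j] ← min(dist[i][j], dist[i][k] + dist[k][j]). The final matrix gives, for each (i, j), the minimum total weight of any directed path from i to j (possibly empty when i = j).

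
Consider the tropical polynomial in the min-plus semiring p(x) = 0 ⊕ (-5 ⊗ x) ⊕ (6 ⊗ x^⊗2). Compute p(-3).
p(-3) = -8

A tropical monomial a ⊗ x^⊗i evaluates to a + i · x. Evaluating each term at x = -3:
  Term 0 contributes 0 + 0 · -3 = 0
  Term 1 contributes -5 + 1 · -3 = -8
  Term 2 contributes 6 + 2 · -3 = 0
p(-3) = ⊕ of these = min[0, -8, 0] = -8.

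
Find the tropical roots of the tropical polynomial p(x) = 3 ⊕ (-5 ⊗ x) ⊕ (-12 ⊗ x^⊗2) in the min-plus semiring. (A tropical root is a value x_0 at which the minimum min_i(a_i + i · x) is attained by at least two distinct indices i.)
Roots: {7, 8}

Each tropical root is a break point of the lower envelope of the lines y = a_i + i · x (there are 3 lines, with slopes 0, 1, ..., 2). Only the lines that attain the minimum somewhere contribute to roots; other lines are dominated. Here the surviving (envelope) indices are i = 2, i = 1, i = 0.
Intersections between consecutive envelope lines give the roots: for adjacent envelope indices i < j the intersection is x = (a_i − a_j) / (j − i). Reading off the sorted break points: {7, 8}.
Verification: at each break x_0, at least two indices attain the minimum of min_i(a_i + i · x_0).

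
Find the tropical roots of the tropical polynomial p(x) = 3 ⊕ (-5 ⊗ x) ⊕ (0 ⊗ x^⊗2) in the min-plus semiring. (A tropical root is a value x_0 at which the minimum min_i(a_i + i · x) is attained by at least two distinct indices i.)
Roots: {-5, 8}

Each tropical root is a break point of the lower envelope of the lines y = a_i + i · x (there are 3 lines, with slopes 0, 1, ..., 2). Only the lines that attain the minimum somewhere contribute to roots; other lines are dominated. Here the surviving (envelope) indices are i = 2, i = 1, i = 0.
Intersections between consecutive envelope lines give the roots: for adjacent envelope indices i < j the intersection is x = (a_i − a_j) / (j − i). Reading off the sorted break points: {-5, 8}.
Verification: at each break x_0, at least two indices attain the minimum of min_i(a_i + i · x_0).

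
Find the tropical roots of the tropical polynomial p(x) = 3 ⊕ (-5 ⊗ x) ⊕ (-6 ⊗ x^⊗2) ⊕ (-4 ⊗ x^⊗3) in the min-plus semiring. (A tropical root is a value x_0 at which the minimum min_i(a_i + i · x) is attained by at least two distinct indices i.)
Roots: {-2, 1, 8}

Each tropical root is a break point of the lower envelope of the lines y = a_i + i · x (there are 4 lines, with slopes 0, 1, ..., 3). Only the lines that attain the minimum somewhere contribute to roots; other lines are dominated. Here the surviving (envelope) indices are i = 3, i = 2, i = 1, i = 0.
Intersections between consecutive envelope lines give the roots: for adjacent envelope indices i < j the intersection is x = (a_i − a_j) / (j − i). Reading off the sorted break points: {-2, 1, 8}.
Verification: at each break x_0, at least two indices attain the minimum of min_i(a_i + i · x_0).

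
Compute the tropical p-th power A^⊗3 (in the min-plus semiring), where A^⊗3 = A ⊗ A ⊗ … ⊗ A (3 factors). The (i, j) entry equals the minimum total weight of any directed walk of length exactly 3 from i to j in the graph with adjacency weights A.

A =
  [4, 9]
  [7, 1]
A^⊗3 =
  [12, 11]
  [9, 3]

Each entry (A^⊗3)_ij equals the minimum over all length-3 walks i = v_0 → v_1 → … → v_3 = j of Σ_t A[v_t][v_{t+1}]. For example, for (i, j) = (0, 1) we minimise over 4 possible intermediate vertex sequences; the minimum is 11, attained along the walk 0 → 1 → 1 → 1.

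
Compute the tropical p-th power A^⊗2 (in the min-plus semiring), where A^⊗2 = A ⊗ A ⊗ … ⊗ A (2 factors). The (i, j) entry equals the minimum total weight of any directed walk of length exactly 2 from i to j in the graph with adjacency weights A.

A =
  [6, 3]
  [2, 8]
A^⊗2 =
  [5, 9]
  [8, 5]

Each entry (A^⊗2)_ij equals the minimum over all length-2 walks i = v_0 → v_1 → … → v_2 = j of Σ_t A[v_t][v_{t+1}]. For example, for (i, j) = (0, 1) we minimise over 2 possible intermediate vertex sequences; the minimum is 9, attained along the walk 0 → 0 → 1.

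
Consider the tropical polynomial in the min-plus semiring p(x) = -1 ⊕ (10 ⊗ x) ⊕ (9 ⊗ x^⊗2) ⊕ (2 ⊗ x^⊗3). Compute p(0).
p(0) = -1

A tropical monomial a ⊗ x^⊗i evaluates to a + i · x. Evaluating each term at x = 0:
  Term 0 contributes -1 + 0 · 0 = -1
  Term 1 contributes 10 + 1 · 0 = 10
  Term 2 contributes 9 + 2 · 0 = 9
  Term 3 contributes 2 + 3 · 0 = 2
p(0) = ⊕ of these = min[-1, 10, 9, 2] = -1.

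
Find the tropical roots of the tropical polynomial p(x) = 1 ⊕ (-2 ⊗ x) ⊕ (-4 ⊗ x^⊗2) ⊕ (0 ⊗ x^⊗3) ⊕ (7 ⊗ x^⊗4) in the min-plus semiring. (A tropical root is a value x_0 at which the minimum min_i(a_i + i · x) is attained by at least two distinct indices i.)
Roots: {-7, -4, 2, 3}

Each tropical root is a break point of the lower envelope of the lines y = a_i + i · x (there are 5 lines, with slopes 0, 1, ..., 4). Only the lines that attain the minimum somewhere contribute to roots; other lines are dominated. Here the surviving (envelope) indices are i = 4, i = 3, i = 2, i = 1, i = 0.
Intersections between consecutive envelope lines give the roots: for adjacent envelope indices i < j the intersection is x = (a_i − a_j) / (j − i). Reading off the sorted break points: {-7, -4, 2, 3}.
Verification: at each break x_0, at least two indices attain the minimum of min_i(a_i + i · x_0).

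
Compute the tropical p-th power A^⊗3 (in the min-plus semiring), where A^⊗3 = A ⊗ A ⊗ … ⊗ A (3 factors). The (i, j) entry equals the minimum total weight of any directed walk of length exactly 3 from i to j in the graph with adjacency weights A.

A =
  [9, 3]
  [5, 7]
A^⊗3 =
  [15, 11]
  [13, 15]

Each entry (A^⊗3)_ij equals the minimum over all length-3 walks i = v_0 → v_1 → … → v_3 = j of Σ_t A[v_t][v_{t+1}]. For example, for (i, j) = (0, 1) we minimise over 4 possible intermediate vertex sequences; the minimum is 11, attained along the walk 0 → 1 → 0 → 1.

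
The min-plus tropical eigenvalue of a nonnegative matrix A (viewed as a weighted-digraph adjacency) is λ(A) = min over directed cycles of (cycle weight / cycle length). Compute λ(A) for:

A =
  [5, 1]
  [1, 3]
λ(A) = 1

Enumerate directed cycles and compute their means (weight / length). Sample:
  cycle 0 → 0: weight = 5, length = 1, mean = 5/1 ≈ 5.000
  cycle 1 → 1: weight = 3, length = 1, mean = 3/1 ≈ 3.000
  cycle 0 → 1 → 0: weight = 2, length = 2, mean = 2/2 ≈ 1.000
  cycle 1 → 0 → 1: weight = 2, length = 2, mean = 2/2 ≈ 1.000
Minimum mean = 1.000, attained e.g. along the cycle 0 → 1 → 0 with weight 2 and length 2. So λ(A) = 2/2 = 1.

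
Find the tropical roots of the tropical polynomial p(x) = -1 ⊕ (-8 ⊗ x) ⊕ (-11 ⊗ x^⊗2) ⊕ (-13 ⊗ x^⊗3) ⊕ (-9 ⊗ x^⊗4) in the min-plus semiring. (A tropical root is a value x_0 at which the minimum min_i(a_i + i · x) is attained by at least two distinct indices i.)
Roots: {-4, 2, 3, 7}

Each tropical root is a break point of the lower envelope of the lines y = a_i + i · x (there are 5 lines, with slopes 0, 1, ..., 4). Only the lines that attain the minimum somewhere contribute to roots; other lines are dominated. Here the surviving (envelope) indices are i = 4, i = 3, i = 2, i = 1, i = 0.
Intersections between consecutive envelope lines give the roots: for adjacent envelope indices i < j the intersection is x = (a_i − a_j) / (j − i). Reading off the sorted break points: {-4, 2, 3, 7}.
Verification: at each break x_0, at least two indices attain the minimum of min_i(a_i + i · x_0).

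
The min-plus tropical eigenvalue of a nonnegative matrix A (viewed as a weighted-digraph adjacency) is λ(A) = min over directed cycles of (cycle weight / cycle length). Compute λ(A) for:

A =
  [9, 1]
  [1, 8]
λ(A) = 1

Enumerate directed cycles and compute their means (weight / length). Sample:
  cycle 0 → 0: weight = 9, length = 1, mean = 9/1 ≈ 9.000
  cycle 1 → 1: weight = 8, length = 1, mean = 8/1 ≈ 8.000
  cycle 0 → 1 → 0: weight = 2, length = 2, mean = 2/2 ≈ 1.000
  cycle 1 → 0 → 1: weight = 2, length = 2, mean = 2/2 ≈ 1.000
Minimum mean = 1.000, attained e.g. along the cycle 0 → 1 → 0 with weight 2 and length 2. So λ(A) = 2/2 = 1.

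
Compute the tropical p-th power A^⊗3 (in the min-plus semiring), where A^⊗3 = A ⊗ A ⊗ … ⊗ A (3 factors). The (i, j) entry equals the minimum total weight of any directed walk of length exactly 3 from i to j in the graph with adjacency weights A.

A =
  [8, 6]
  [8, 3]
A^⊗3 =
  [17, 12]
  [14, 9]

Each entry (A^⊗3)_ij equals the minimum over all length-3 walks i = v_0 → v_1 → … → v_3 = j of Σ_t A[v_t][v_{t+1}]. For example, for (i, j) = (0, 1) we minimise over 4 possible intermediate vertex sequences; the minimum is 12, attained along the walk 0 → 1 → 1 → 1.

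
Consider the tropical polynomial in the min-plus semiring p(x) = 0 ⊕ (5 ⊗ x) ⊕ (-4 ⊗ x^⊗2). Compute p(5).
p(5) = 0

A tropical monomial a ⊗ x^⊗i evaluates to a + i · x. Evaluating each term at x = 5:
  Term 0 contributes 0 + 0 · 5 = 0
  Term 1 contributes 5 + 1 · 5 = 10
  Term 2 contributes -4 + 2 · 5 = 6
p(5) = ⊕ of these = min[0, 10, 6] = 0.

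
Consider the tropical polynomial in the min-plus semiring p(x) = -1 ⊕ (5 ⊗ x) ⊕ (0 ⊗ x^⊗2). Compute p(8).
p(8) = -1

A tropical monomial a ⊗ x^⊗i evaluates to a + i · x. Evaluating each term at x = 8:
  Term 0 contributes -1 + 0 · 8 = -1
  Term 1 contributes 5 + 1 · 8 = 13
  Term 2 contributes 0 + 2 · 8 = 16
p(8) = ⊕ of these = min[-1, 13, 16] = -1.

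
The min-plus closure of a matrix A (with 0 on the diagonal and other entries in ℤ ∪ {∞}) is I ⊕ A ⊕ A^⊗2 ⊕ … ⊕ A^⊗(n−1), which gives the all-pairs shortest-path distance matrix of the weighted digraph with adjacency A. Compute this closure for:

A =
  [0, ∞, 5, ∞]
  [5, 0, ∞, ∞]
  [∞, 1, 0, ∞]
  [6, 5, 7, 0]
Closure =
  [0, 6, 5, ∞]
  [5, 0, 10, ∞]
  [6, 1, 0, ∞]
  [6, 5, 7, 0]

This is the Floyd-Warshall all-pairs shortest-path computation. For each intermediate vertex k = 0, 1, …, 3, update dist[i][j] ← min(dist[i][j], dist[i][k] + dist[k][j]). The final matrix gives, for each (i, j), the minimum total weight of any directed path from i to j (possibly empty when i = j).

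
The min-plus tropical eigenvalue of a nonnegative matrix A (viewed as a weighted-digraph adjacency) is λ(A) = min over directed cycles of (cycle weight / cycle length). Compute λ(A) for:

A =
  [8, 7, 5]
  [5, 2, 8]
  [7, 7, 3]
λ(A) = 2

Enumerate directed cycles and compute their means (weight / length). Sample:
  cycle 0 → 0: weight = 8, length = 1, mean = 8/1 ≈ 8.000
  cycle 1 → 1: weight = 2, length = 1, mean = 2/1 ≈ 2.000
  cycle 2 → 2: weight = 3, length = 1, mean = 3/1 ≈ 3.000
  cycle 0 → 1 → 0: weight = 12, length = 2, mean = 12/2 ≈ 6.000
  cycle 0 → 2 → 0: weight = 12, length = 2, mean = 12/2 ≈ 6.000
  cycle 1 → 0 → 1: weight = 12, length = 2, mean = 12/2 ≈ 6.000
Minimum mean = 2.000, attained e.g. along the cycle 1 → 1 with weight 2 and length 1. So λ(A) = 2/1 = 2.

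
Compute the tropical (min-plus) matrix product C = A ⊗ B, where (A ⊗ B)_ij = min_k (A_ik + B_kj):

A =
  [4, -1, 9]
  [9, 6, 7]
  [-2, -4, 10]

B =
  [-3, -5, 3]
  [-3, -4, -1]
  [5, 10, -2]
A ⊗ B =
  [-4, -5, -2]
  [3, 2, 5]
  [-7, -8, -5]

Apply the min-plus product entry-by-entry:
  C[0][0] = min over k of (A[0][0] + B[0][0] = 4 + -3 = 1, A[0][1] + B[1][0] = -1 + -3 = -4, A[0][2] + B[2][0] = 9 + 5 = 14) = -4 (attained at k = 1)
  C[0][1] = min over k of (A[0][0] + B[0][1] = 4 + -5 = -1, A[0][1] + B[1][1] = -1 + -4 = -5, A[0][2] + B[2][1] = 9 + 10 = 19) = -5 (attained at k = 1)
  C[0][2] = min over k of (A[0][0] + B[0][2] = 4 + 3 = 7, A[0][1] + B[1][2] = -1 + -1 = -2, A[0][2] + B[2][2] = 9 + -2 = 7) = -2 (attained at k = 1)
  C[1][0] = min over k of (A[1][0] + B[0][0] = 9 + -3 = 6, A[1][1] + B[1][0] = 6 + -3 = 3, A[1][2] + B[2][0] = 7 + 5 = 12) = 3 (attained at k = 1)
  C[1][1] = min over k of (A[1][0] + B[0][1] = 9 + -5 = 4, A[1][1] + B[1][1] = 6 + -4 = 2, A[1][2] + B[2][1] = 7 + 10 = 17) = 2 (attained at k = 1)
  C[1][2] = min over k of (A[1][0] + B[0][2] = 9 + 3 = 12, A[1][1] + B[1][2] = 6 + -1 = 5, A[1][2] + B[2][2] = 7 + -2 = 5) = 5 (attained at k = 1)
  C[2][0] = min over k of (A[2][0] + B[0][0] = -2 + -3 = -5, A[2][1] + B[1][0] = -4 + -3 = -7, A[2][2] + B[2][0] = 10 + 5 = 15) = -7 (attained at k = 1)
  C[2][1] = min over k of (A[2][0] + B[0][1] = -2 + -5 = -7, A[2][1] + B[1][1] = -4 + -4 = -8, A[2][2] + B[2][1] = 10 + 10 = 20) = -8 (attained at k = 1)
  C[2][2] = min over k of (A[2][0] + B[0][2] = -2 + 3 = 1, A[2][1] + B[1][2] = -4 + -1 = -5, A[2][2] + B[2][2] = 10 + -2 = 8) = -5 (attained at k = 1)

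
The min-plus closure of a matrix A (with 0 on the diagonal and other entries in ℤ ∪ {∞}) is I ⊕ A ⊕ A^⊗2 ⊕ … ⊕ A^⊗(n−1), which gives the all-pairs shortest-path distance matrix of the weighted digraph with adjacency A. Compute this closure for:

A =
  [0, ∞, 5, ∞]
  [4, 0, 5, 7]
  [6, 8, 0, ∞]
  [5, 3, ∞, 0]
Closure =
  [0, 13, 5, 20]
  [4, 0, 5, 7]
  [6, 8, 0, 15]
  [5, 3, 8, 0]

This is the Floyd-Warshall all-pairs shortest-path computation. For each intermediate vertex k = 0, 1, …, 3, update dist[i][j] ← min(dist[i][j], dist[i][k] + dist[k][j]). The final matrix gives, for each (i, j), the minimum total weight of any directed path from i to j (possibly empty when i = j).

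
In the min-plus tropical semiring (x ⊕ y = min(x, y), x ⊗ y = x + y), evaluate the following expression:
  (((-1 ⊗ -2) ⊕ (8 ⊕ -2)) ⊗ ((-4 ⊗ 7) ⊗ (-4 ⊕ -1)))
(((-1 ⊗ -2) ⊕ (8 ⊕ -2)) ⊗ ((-4 ⊗ 7) ⊗ (-4 ⊕ -1))) = -4

Expand innermost to outermost. Recall ⊕ takes the minimum of its arguments and ⊗ takes their sum. Working out the expression (((-1 ⊗ -2) ⊕ (8 ⊕ -2)) ⊗ ((-4 ⊗ 7) ⊗ (-4 ⊕ -1))) gives -4.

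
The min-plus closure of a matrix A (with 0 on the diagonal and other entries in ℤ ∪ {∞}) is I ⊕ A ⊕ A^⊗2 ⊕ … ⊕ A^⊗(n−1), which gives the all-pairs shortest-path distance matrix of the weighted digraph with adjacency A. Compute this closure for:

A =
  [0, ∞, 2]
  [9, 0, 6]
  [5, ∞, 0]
Closure =
  [0, ∞, 2]
  [9, 0, 6]
  [5, ∞, 0]

This is the Floyd-Warshall all-pairs shortest-path computation. For each intermediate vertex k = 0, 1, …, 2, update dist[i][j] ← min(dist[i][j], dist[i][k] + dist[k][j]). The final matrix gives, for each (i, j), the minimum total weight of any directed path from i to j (possibly empty when i = j).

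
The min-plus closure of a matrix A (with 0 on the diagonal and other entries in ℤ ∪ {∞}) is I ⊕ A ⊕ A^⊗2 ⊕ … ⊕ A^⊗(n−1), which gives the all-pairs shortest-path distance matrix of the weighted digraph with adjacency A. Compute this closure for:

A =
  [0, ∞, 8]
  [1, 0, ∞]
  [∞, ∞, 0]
Closure =
  [0, ∞, 8]
  [1, 0, 9]
  [∞, ∞, 0]

This is the Floyd-Warshall all-pairs shortest-path computation. For each intermediate vertex k = 0, 1, …, 2, update dist[i][j] ← min(dist[i][j], dist[i][k] + dist[k][j]). The final matrix gives, for each (i, j), the minimum total weight of any directed path from i to j (possibly empty when i = j).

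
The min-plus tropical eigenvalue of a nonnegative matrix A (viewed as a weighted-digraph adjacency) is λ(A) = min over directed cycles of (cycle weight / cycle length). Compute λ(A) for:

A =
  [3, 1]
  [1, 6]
λ(A) = 1

Enumerate directed cycles and compute their means (weight / length). Sample:
  cycle 0 → 0: weight = 3, length = 1, mean = 3/1 ≈ 3.000
  cycle 1 → 1: weight = 6, length = 1, mean = 6/1 ≈ 6.000
  cycle 0 → 1 → 0: weight = 2, length = 2, mean = 2/2 ≈ 1.000
  cycle 1 → 0 → 1: weight = 2, length = 2, mean = 2/2 ≈ 1.000
Minimum mean = 1.000, attained e.g. along the cycle 0 → 1 → 0 with weight 2 and length 2. So λ(A) = 2/2 = 1.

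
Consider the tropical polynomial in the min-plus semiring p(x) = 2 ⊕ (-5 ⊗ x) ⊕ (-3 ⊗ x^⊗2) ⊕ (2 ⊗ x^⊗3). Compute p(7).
p(7) = 2

A tropical monomial a ⊗ x^⊗i evaluates to a + i · x. Evaluating each term at x = 7:
  Term 0 contributes 2 + 0 · 7 = 2
  Term 1 contributes -5 + 1 · 7 = 2
  Term 2 contributes -3 + 2 · 7 = 11
  Term 3 contributes 2 + 3 · 7 = 23
p(7) = ⊕ of these = min[2, 2, 11, 23] = 2.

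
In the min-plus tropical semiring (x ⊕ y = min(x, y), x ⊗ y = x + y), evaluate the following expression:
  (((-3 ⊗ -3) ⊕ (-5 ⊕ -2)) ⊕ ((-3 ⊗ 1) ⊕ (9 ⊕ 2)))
(((-3 ⊗ -3) ⊕ (-5 ⊕ -2)) ⊕ ((-3 ⊗ 1) ⊕ (9 ⊕ 2))) = -6

Expand innermost to outermost. Recall ⊕ takes the minimum of its arguments and ⊗ takes their sum. Working out the expression (((-3 ⊗ -3) ⊕ (-5 ⊕ -2)) ⊕ ((-3 ⊗ 1) ⊕ (9 ⊕ 2))) gives -6.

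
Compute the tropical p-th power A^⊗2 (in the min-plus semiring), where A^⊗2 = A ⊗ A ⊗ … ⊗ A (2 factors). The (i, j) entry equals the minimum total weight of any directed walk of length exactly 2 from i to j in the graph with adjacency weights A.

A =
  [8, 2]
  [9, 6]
A^⊗2 =
  [11, 8]
  [15, 11]

Each entry (A^⊗2)_ij equals the minimum over all length-2 walks i = v_0 → v_1 → … → v_2 = j of Σ_t A[v_t][v_{t+1}]. For example, for (i, j) = (0, 1) we minimise over 2 possible intermediate vertex sequences; the minimum is 8, attained along the walk 0 → 1 → 1.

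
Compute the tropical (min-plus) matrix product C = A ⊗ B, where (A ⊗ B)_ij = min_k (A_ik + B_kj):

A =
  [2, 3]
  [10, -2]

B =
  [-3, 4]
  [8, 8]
A ⊗ B =
  [-1, 6]
  [6, 6]

Apply the min-plus product entry-by-entry:
  C[0][0] = min over k of (A[0][0] + B[0][0] = 2 + -3 = -1, A[0][1] + B[1][0] = 3 + 8 = 11) = -1 (attained at k = 0)
  C[0][1] = min over k of (A[0][0] + B[0][1] = 2 + 4 = 6, A[0][1] + B[1][1] = 3 + 8 = 11) = 6 (attained at k = 0)
  C[1][0] = min over k of (A[1][0] + B[0][0] = 10 + -3 = 7, A[1][1] + B[1][0] = -2 + 8 = 6) = 6 (attained at k = 1)
  C[1][1] = min over k of (A[1][0] + B[0][1] = 10 + 4 = 14, A[1][1] + B[1][1] = -2 + 8 = 6) = 6 (attained at k = 1)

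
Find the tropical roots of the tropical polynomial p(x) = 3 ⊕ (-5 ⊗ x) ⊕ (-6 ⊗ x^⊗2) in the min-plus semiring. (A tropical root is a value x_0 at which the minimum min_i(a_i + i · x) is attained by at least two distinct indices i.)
Roots: {1, 8}

Each tropical root is a break point of the lower envelope of the lines y = a_i + i · x (there are 3 lines, with slopes 0, 1, ..., 2). Only the lines that attain the minimum somewhere contribute to roots; other lines are dominated. Here the surviving (envelope) indices are i = 2, i = 1, i = 0.
Intersections between consecutive envelope lines give the roots: for adjacent envelope indices i < j the intersection is x = (a_i − a_j) / (j − i). Reading off the sorted break points: {1, 8}.
Verification: at each break x_0, at least two indices attain the minimum of min_i(a_i + i · x_0).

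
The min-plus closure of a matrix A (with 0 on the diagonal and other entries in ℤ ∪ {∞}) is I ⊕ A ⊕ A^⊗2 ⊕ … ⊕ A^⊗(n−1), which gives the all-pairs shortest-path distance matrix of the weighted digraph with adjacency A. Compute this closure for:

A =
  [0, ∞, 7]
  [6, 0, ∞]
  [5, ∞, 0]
Closure =
  [0, ∞, 7]
  [6, 0, 13]
  [5, ∞, 0]

This is the Floyd-Warshall all-pairs shortest-path computation. For each intermediate vertex k = 0, 1, …, 2, update dist[i][j] ← min(dist[i][j], dist[i][k] + dist[k][j]). The final matrix gives, for each (i, j), the minimum total weight of any directed path from i to j (possibly empty when i = j).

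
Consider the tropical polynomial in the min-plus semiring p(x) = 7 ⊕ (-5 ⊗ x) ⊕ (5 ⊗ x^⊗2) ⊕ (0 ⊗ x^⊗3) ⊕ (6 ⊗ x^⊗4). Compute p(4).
p(4) = -1

A tropical monomial a ⊗ x^⊗i evaluates to a + i · x. Evaluating each term at x = 4:
  Term 0 contributes 7 + 0 · 4 = 7
  Term 1 contributes -5 + 1 · 4 = -1
  Term 2 contributes 5 + 2 · 4 = 13
  Term 3 contributes 0 + 3 · 4 = 12
  Term 4 contributes 6 + 4 · 4 = 22
p(4) = ⊕ of these = min[7, -1, 13, 12, 22] = -1.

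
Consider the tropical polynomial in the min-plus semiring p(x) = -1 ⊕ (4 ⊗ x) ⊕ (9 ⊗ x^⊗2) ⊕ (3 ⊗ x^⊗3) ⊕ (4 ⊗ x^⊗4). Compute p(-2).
p(-2) = -4

A tropical monomial a ⊗ x^⊗i evaluates to a + i · x. Evaluating each term at x = -2:
  Term 0 contributes -1 + 0 · -2 = -1
  Term 1 contributes 4 + 1 · -2 = 2
  Term 2 contributes 9 + 2 · -2 = 5
  Term 3 contributes 3 + 3 · -2 = -3
  Term 4 contributes 4 + 4 · -2 = -4
p(-2) = ⊕ of these = min[-1, 2, 5, -3, -4] = -4.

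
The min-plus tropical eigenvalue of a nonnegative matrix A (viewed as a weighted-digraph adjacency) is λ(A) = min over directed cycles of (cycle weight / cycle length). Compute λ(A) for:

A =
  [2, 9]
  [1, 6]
λ(A) = 2

Enumerate directed cycles and compute their means (weight / length). Sample:
  cycle 0 → 0: weight = 2, length = 1, mean = 2/1 ≈ 2.000
  cycle 1 → 1: weight = 6, length = 1, mean = 6/1 ≈ 6.000
  cycle 0 → 1 → 0: weight = 10, length = 2, mean = 10/2 ≈ 5.000
  cycle 1 → 0 → 1: weight = 10, length = 2, mean = 10/2 ≈ 5.000
Minimum mean = 2.000, attained e.g. along the cycle 0 → 0 with weight 2 and length 1. So λ(A) = 2/1 = 2.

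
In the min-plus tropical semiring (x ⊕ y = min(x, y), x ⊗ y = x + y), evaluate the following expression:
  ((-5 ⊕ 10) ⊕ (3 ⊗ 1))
((-5 ⊕ 10) ⊕ (3 ⊗ 1)) = -5

Expand innermost to outermost. Recall ⊕ takes the minimum of its arguments and ⊗ takes their sum. Working out the expression ((-5 ⊕ 10) ⊕ (3 ⊗ 1)) gives -5.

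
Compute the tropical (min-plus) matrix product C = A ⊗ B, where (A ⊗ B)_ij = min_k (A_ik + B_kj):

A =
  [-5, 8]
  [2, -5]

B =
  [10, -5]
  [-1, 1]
A ⊗ B =
  [5, -10]
  [-6, -4]

Apply the min-plus product entry-by-entry:
  C[0][0] = min over k of (A[0][0] + B[0][0] = -5 + 10 = 5, A[0][1] + B[1][0] = 8 + -1 = 7) = 5 (attained at k = 0)
  C[0][1] = min over k of (A[0][0] + B[0][1] = -5 + -5 = -10, A[0][1] + B[1][1] = 8 + 1 = 9) = -10 (attained at k = 0)
  C[1][0] = min over k of (A[1][0] + B[0][0] = 2 + 10 = 12, A[1][1] + B[1][0] = -5 + -1 = -6) = -6 (attained at k = 1)
  C[1][1] = min over k of (A[1][0] + B[0][1] = 2 + -5 = -3, A[1][1] + B[1][1] = -5 + 1 = -4) = -4 (attained at k = 1)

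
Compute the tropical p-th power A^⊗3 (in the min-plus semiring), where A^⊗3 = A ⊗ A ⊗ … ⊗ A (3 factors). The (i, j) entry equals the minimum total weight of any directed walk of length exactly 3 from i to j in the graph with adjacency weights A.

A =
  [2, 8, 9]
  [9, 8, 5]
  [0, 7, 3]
A^⊗3 =
  [6, 12, 13]
  [7, 13, 11]
  [4, 10, 9]

Each entry (A^⊗3)_ij equals the minimum over all length-3 walks i = v_0 → v_1 → … → v_3 = j of Σ_t A[v_t][v_{t+1}]. For example, for (i, j) = (0, 2) we minimise over 9 possible intermediate vertex sequences; the minimum is 13, attained along the walk 0 → 0 → 0 → 2.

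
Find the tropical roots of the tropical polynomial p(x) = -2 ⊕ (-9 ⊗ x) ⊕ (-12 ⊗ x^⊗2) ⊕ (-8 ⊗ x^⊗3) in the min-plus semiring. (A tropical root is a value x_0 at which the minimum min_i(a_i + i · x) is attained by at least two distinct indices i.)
Roots: {-4, 3, 7}

Each tropical root is a break point of the lower envelope of the lines y = a_i + i · x (there are 4 lines, with slopes 0, 1, ..., 3). Only the lines that attain the minimum somewhere contribute to roots; other lines are dominated. Here the surviving (envelope) indices are i = 3, i = 2, i = 1, i = 0.
Intersections between consecutive envelope lines give the roots: for adjacent envelope indices i < j the intersection is x = (a_i − a_j) / (j − i). Reading off the sorted break points: {-4, 3, 7}.
Verification: at each break x_0, at least two indices attain the minimum of min_i(a_i + i · x_0).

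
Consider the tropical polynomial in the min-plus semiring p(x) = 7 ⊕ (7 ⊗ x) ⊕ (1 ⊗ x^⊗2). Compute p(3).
p(3) = 7

A tropical monomial a ⊗ x^⊗i evaluates to a + i · x. Evaluating each term at x = 3:
  Term 0 contributes 7 + 0 · 3 = 7
  Term 1 contributes 7 + 1 · 3 = 10
  Term 2 contributes 1 + 2 · 3 = 7
p(3) = ⊕ of these = min[7, 10, 7] = 7.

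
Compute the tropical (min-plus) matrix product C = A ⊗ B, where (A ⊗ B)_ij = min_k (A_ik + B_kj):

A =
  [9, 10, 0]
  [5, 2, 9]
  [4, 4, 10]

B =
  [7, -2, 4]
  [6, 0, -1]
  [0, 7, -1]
A ⊗ B =
  [0, 7, -1]
  [8, 2, 1]
  [10, 2, 3]

Apply the min-plus product entry-by-entry:
  C[0][0] = min over k of (A[0][0] + B[0][0] = 9 + 7 = 16, A[0][1] + B[1][0] = 10 + 6 = 16, A[0][2] + B[2][0] = 0 + 0 = 0) = 0 (attained at k = 2)
  C[0][1] = min over k of (A[0][0] + B[0][1] = 9 + -2 = 7, A[0][1] + B[1][1] = 10 + 0 = 10, A[0][2] + B[2][1] = 0 + 7 = 7) = 7 (attained at k = 0)
  C[0][2] = min over k of (A[0][0] + B[0][2] = 9 + 4 = 13, A[0][1] + B[1][2] = 10 + -1 = 9, A[0][2] + B[2][2] = 0 + -1 = -1) = -1 (attained at k = 2)
  C[1][0] = min over k of (A[1][0] + B[0][0] = 5 + 7 = 12, A[1][1] + B[1][0] = 2 + 6 = 8, A[1][2] + B[2][0] = 9 + 0 = 9) = 8 (attained at k = 1)
  C[1][1] = min over k of (A[1][0] + B[0][1] = 5 + -2 = 3, A[1][1] + B[1][1] = 2 + 0 = 2, A[1][2] + B[2][1] = 9 + 7 = 16) = 2 (attained at k = 1)
  C[1][2] = min over k of (A[1][0] + B[0][2] = 5 + 4 = 9, A[1][1] + B[1][2] = 2 + -1 = 1, A[1][2] + B[2][2] = 9 + -1 = 8) = 1 (attained at k = 1)
  C[2][0] = min over k of (A[2][0] + B[0][0] = 4 + 7 = 11, A[2][1] + B[1][0] = 4 + 6 = 10, A[2][2] + B[2][0] = 10 + 0 = 10) = 10 (attained at k = 1)
  C[2][1] = min over k of (A[2][0] + B[0][1] = 4 + -2 = 2, A[2][1] + B[1][1] = 4 + 0 = 4, A[2][2] + B[2][1] = 10 + 7 = 17) = 2 (attained at k = 0)
  C[2][2] = min over k of (A[2][0] + B[0][2] = 4 + 4 = 8, A[2][1] + B[1][2] = 4 + -1 = 3, A[2][2] + B[2][2] = 10 + -1 = 9) = 3 (attained at k = 1)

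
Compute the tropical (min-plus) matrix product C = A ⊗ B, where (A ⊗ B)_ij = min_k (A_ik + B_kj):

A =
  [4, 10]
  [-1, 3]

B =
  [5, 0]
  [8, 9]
A ⊗ B =
  [9, 4]
  [4, -1]

Apply the min-plus product entry-by-entry:
  C[0][0] = min over k of (A[0][0] + B[0][0] = 4 + 5 = 9, A[0][1] + B[1][0] = 10 + 8 = 18) = 9 (attained at k = 0)
  C[0][1] = min over k of (A[0][0] + B[0][1] = 4 + 0 = 4, A[0][1] + B[1][1] = 10 + 9 = 19) = 4 (attained at k = 0)
  C[1][0] = min over k of (A[1][0] + B[0][0] = -1 + 5 = 4, A[1][1] + B[1][0] = 3 + 8 = 11) = 4 (attained at k = 0)
  C[1][1] = min over k of (A[1][0] + B[0][1] = -1 + 0 = -1, A[1][1] + B[1][1] = 3 + 9 = 12) = -1 (attained at k = 0)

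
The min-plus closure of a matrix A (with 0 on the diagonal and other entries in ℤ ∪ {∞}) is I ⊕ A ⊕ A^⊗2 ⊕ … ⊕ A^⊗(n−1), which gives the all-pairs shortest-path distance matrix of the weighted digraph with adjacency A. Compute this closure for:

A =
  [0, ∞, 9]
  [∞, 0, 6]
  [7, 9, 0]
Closure =
  [0, 18, 9]
  [13, 0, 6]
  [7, 9, 0]

This is the Floyd-Warshall all-pairs shortest-path computation. For each intermediate vertex k = 0, 1, …, 2, update dist[i][j] ← min(dist[i][j], dist[i][k] + dist[k][j]). The final matrix gives, for each (i, j), the minimum total weight of any directed path from i to j (possibly empty when i = j).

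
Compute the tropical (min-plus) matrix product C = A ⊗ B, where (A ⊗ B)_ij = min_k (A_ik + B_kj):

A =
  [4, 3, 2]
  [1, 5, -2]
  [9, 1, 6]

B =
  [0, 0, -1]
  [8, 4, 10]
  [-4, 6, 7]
A ⊗ B =
  [-2, 4, 3]
  [-6, 1, 0]
  [2, 5, 8]

Apply the min-plus product entry-by-entry:
  C[0][0] = min over k of (A[0][0] + B[0][0] = 4 + 0 = 4, A[0][1] + B[1][0] = 3 + 8 = 11, A[0][2] + B[2][0] = 2 + -4 = -2) = -2 (attained at k = 2)
  C[0][1] = min over k of (A[0][0] + B[0][1] = 4 + 0 = 4, A[0][1] + B[1][1] = 3 + 4 = 7, A[0][2] + B[2][1] = 2 + 6 = 8) = 4 (attained at k = 0)
  C[0][2] = min over k of (A[0][0] + B[0][2] = 4 + -1 = 3, A[0][1] + B[1][2] = 3 + 10 = 13, A[0][2] + B[2][2] = 2 + 7 = 9) = 3 (attained at k = 0)
  C[1][0] = min over k of (A[1][0] + B[0][0] = 1 + 0 = 1, A[1][1] + B[1][0] = 5 + 8 = 13, A[1][2] + B[2][0] = -2 + -4 = -6) = -6 (attained at k = 2)
  C[1][1] = min over k of (A[1][0] + B[0][1] = 1 + 0 = 1, A[1][1] + B[1][1] = 5 + 4 = 9, A[1][2] + B[2][1] = -2 + 6 = 4) = 1 (attained at k = 0)
  C[1][2] = min over k of (A[1][0] + B[0][2] = 1 + -1 = 0, A[1][1] + B[1][2] = 5 + 10 = 15, A[1][2] + B[2][2] = -2 + 7 = 5) = 0 (attained at k = 0)
  C[2][0] = min over k of (A[2][0] + B[0][0] = 9 + 0 = 9, A[2][1] + B[1][0] = 1 + 8 = 9, A[2][2] + B[2][0] = 6 + -4 = 2) = 2 (attained at k = 2)
  C[2][1] = min over k of (A[2][0] + B[0][1] = 9 + 0 = 9, A[2][1] + B[1][1] = 1 + 4 = 5, A[2][2] + B[2][1] = 6 + 6 = 12) = 5 (attained at k = 1)
  C[2][2] = min over k of (A[2][0] + B[0][2] = 9 + -1 = 8, A[2][1] + B[1][2] = 1 + 10 = 11, A[2][2] + B[2][2] = 6 + 7 = 13) = 8 (attained at k = 0)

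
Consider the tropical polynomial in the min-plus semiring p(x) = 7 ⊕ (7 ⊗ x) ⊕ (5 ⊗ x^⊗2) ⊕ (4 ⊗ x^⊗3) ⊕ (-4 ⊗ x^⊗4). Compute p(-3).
p(-3) = -16

A tropical monomial a ⊗ x^⊗i evaluates to a + i · x. Evaluating each term at x = -3:
  Term 0 contributes 7 + 0 · -3 = 7
  Term 1 contributes 7 + 1 · -3 = 4
  Term 2 contributes 5 + 2 · -3 = -1
  Term 3 contributes 4 + 3 · -3 = -5
  Term 4 contributes -4 + 4 · -3 = -16
p(-3) = ⊕ of these = min[7, 4, -1, -5, -16] = -16.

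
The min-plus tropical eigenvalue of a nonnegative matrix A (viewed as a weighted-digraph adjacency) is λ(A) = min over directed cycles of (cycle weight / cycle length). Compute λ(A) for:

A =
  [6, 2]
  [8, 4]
λ(A) = 4

Enumerate directed cycles and compute their means (weight / length). Sample:
  cycle 0 → 0: weight = 6, length = 1, mean = 6/1 ≈ 6.000
  cycle 1 → 1: weight = 4, length = 1, mean = 4/1 ≈ 4.000
  cycle 0 → 1 → 0: weight = 10, length = 2, mean = 10/2 ≈ 5.000
  cycle 1 → 0 → 1: weight = 10, length = 2, mean = 10/2 ≈ 5.000
Minimum mean = 4.000, attained e.g. along the cycle 1 → 1 with weight 4 and length 1. So λ(A) = 4/1 = 4.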